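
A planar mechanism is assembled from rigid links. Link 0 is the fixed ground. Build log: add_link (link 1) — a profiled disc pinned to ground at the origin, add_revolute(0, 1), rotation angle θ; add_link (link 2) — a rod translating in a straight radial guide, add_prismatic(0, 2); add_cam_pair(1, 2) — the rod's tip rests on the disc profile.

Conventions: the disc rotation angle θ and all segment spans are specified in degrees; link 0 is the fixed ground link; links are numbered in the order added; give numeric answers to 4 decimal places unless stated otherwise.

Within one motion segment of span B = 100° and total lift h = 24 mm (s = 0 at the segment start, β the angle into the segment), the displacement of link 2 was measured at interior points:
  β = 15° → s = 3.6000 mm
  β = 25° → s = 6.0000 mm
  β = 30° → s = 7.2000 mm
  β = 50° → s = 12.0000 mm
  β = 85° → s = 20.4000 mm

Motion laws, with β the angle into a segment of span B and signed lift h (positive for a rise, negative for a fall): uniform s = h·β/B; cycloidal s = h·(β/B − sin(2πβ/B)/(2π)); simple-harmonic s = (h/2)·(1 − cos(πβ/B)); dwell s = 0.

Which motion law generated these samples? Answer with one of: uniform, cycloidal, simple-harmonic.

candidates at β/B = r: uniform s = h·r (linear in β); cycloidal s = h·(r − sin(2πr)/(2π)); simple-harmonic s = (h/2)(1 − cos(πr))
β=15°: printed 3.6000 | uniform 3.6000, cycloidal 0.5098, simple-harmonic 1.3079
β=25°: printed 6.0000 | uniform 6.0000, cycloidal 2.1803, simple-harmonic 3.5147
β=30°: printed 7.2000 | uniform 7.2000, cycloidal 3.5672, simple-harmonic 4.9466
β=50°: printed 12.0000 | uniform 12.0000, cycloidal 12.0000, simple-harmonic 12.0000
β=85°: printed 20.4000 | uniform 20.4000, cycloidal 23.4902, simple-harmonic 22.6921
only one law matches every sample → uniform

uniform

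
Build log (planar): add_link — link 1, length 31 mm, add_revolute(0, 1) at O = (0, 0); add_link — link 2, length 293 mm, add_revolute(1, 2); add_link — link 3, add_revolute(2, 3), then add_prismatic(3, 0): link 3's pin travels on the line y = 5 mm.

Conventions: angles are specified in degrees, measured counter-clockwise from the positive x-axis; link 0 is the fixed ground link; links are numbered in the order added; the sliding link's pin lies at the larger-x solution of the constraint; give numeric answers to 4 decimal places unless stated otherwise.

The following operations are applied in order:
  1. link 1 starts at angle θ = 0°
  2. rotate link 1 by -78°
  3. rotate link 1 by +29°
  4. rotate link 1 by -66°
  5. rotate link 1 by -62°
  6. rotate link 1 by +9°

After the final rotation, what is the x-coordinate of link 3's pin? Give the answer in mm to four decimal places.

geometry: r = 31 mm, L = 293 mm, e = 5 mm; θ starts at 0°
rotate link 1 by -78°: θ ← 0° -78° = -78°
rotate link 1 by +29°: θ ← -78° +29° = -49°
rotate link 1 by -66°: θ ← -49° -66° = -115°
rotate link 1 by -62°: θ ← -115° -62° = -177°
rotate link 1 by +9°: θ ← -177° +9° = -168°
crank pin P = (r cos θ, r sin θ) = (-30.322576, -6.445262)
h = r sin θ − e = -6.445262 − 5 = -11.445262
x = r cos θ + √(L² − h²) = -30.322576 + 292.776375 = 262.453800

262.4538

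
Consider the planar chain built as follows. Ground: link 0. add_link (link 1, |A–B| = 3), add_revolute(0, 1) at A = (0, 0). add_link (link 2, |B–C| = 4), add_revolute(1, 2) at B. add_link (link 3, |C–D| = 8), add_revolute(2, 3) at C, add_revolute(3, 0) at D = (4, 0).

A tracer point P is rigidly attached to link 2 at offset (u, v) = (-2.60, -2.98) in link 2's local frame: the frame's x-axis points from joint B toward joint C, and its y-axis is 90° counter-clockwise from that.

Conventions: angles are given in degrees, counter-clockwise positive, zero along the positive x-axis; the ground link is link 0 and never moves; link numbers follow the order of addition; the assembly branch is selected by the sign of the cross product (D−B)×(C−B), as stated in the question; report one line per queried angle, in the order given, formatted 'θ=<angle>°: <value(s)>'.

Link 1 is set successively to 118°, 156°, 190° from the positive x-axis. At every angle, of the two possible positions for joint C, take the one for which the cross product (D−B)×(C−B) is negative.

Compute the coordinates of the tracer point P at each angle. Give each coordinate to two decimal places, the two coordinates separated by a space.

A=(0,0), D=(4.00,0)
θ=118°: B = A + 3.00·(cos118°, sin118°) = (-1.4084, 2.6488)
θ=118°: |BD| = 6.0222
θ=118°: circle(B,4.00) ∩ circle(D,8.00): a=-0.9741, h=3.8796
θ=118°:   candidates: C₊=(-0.5768,6.5614) cross=23.364; C₋=(-3.9896,-0.4068) cross=-23.364
θ=118°:   branch - wants cross < 0 → take C=(-3.9896,-0.4068) (cross=-23.364)
θ=118°: ex = (C−B)/|BC| = (-0.6453,-0.7639); ey = (0.7639,-0.6453)
θ=118°: P = B + -2.60·ex + -2.98·ey = (-2.0071,6.5581)
θ=156°: B = A + 3.00·(cos156°, sin156°) = (-2.7406, 1.2202)
θ=156°: |BD| = 6.8502
θ=156°: circle(B,4.00) ∩ circle(D,8.00): a=-0.0785, h=3.9992
θ=156°:   candidates: C₊=(-2.1055,5.1695) cross=27.395; C₋=(-3.5302,-2.7011) cross=-27.395
θ=156°:   branch - wants cross < 0 → take C=(-3.5302,-2.7011) (cross=-27.395)
θ=156°: ex = (C−B)/|BC| = (-0.1974,-0.9803); ey = (0.9803,-0.1974)
θ=156°: P = B + -2.60·ex + -2.98·ey = (-5.1488,4.3573)
θ=190°: B = A + 3.00·(cos190°, sin190°) = (-2.9544, -0.5209)
θ=190°: |BD| = 6.9739
θ=190°: circle(B,4.00) ∩ circle(D,8.00): a=0.0456, h=3.9997
θ=190°:   candidates: C₊=(-3.2078,3.4710) cross=27.894; C₋=(-2.6102,-4.5061) cross=-27.894
θ=190°:   branch - wants cross < 0 → take C=(-2.6102,-4.5061) (cross=-27.894)
θ=190°: ex = (C−B)/|BC| = (0.0861,-0.9963); ey = (0.9963,0.0861)
θ=190°: P = B + -2.60·ex + -2.98·ey = (-6.1471,1.8130)

θ=118°: -2.01 6.56
θ=156°: -5.15 4.36
θ=190°: -6.15 1.81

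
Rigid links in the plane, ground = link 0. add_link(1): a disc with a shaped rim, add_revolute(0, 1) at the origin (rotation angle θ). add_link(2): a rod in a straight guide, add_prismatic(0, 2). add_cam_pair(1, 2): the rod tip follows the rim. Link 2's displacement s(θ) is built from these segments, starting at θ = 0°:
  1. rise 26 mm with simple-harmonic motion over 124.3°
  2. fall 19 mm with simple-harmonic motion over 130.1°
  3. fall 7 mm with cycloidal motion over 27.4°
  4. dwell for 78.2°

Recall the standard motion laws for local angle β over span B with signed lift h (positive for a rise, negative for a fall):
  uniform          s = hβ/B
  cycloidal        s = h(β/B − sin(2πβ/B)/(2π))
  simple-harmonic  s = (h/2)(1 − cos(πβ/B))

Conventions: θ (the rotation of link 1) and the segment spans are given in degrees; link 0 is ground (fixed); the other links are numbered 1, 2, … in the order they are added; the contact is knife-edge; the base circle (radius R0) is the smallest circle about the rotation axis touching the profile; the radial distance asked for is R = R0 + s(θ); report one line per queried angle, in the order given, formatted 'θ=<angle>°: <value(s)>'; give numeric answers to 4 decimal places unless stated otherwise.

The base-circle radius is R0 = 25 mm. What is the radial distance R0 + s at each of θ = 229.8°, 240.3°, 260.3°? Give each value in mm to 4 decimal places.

segment 1 (0° to 124.3°, simple-harmonic, h = 26) is passed completely: s = 0.0000 + (26) = 26.0000
θ = 229.8° falls in segment 2 (124.3° to 254.4°, simple-harmonic, h = -19): β = 229.8 − 124.3 = 105.5°, B = 130.1°; Δs = -19/2·(1 − cos(π·0.8109)) = -17.3726; s = 26.0000 − 17.3726 = 8.6274
θ = 240.3° falls in segment 2 (124.3° to 254.4°, simple-harmonic, h = -19): β = 240.3 − 124.3 = 116°, B = 130.1°; Δs = -19/2·(1 − cos(π·0.8916)) = -18.4546; s = 26.0000 − 18.4546 = 7.5454
segment 2 (124.3° to 254.4°, simple-harmonic, h = -19) is passed completely: s = 26.0000 + (-19) = 7.0000
θ = 260.3° falls in segment 3 (254.4° to 281.8°, cycloidal, h = -7): β = 260.3 − 254.4 = 5.9°, B = 27.4°; Δs = -7·(0.2153 − sin(2π·0.2153)/(2π)) = -0.4195; s = 7.0000 − 0.4195 = 6.5805
θ=229.8°: R = R0 + s = 25 + 8.6274 = 33.6274
θ=240.3°: R = R0 + s = 25 + 7.5454 = 32.5454
θ=260.3°: R = R0 + s = 25 + 6.5805 = 31.5805

θ=229.8°: 33.6274
θ=240.3°: 32.5454
θ=260.3°: 31.5805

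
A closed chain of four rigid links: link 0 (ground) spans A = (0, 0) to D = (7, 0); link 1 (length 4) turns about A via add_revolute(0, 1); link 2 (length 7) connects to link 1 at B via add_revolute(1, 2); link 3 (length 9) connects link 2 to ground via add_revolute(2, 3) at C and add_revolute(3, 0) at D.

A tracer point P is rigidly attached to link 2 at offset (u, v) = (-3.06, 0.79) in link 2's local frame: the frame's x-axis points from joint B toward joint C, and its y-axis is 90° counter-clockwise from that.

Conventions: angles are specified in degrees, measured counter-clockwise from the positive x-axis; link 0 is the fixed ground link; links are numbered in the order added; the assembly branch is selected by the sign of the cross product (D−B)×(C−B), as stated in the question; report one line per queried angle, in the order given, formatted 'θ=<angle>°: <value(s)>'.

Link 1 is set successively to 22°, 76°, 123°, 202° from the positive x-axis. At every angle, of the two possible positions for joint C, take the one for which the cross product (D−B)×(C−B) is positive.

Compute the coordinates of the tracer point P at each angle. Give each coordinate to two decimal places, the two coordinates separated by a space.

A=(0,0), D=(7.00,0)
θ=22°: B = A + 4.00·(cos22°, sin22°) = (3.7087, 1.4984)
θ=22°: |BD| = 3.6163
θ=22°: circle(B,7.00) ∩ circle(D,9.00): a=-2.6162, h=6.4927
θ=22°:   candidates: C₊=(4.0179,8.4916) cross=23.480; C₋=(-1.3626,-3.3267) cross=-23.480
θ=22°:   branch + wants cross > 0 → take C=(4.0179,8.4916) (cross=23.480)
θ=22°: ex = (C−B)/|BC| = (0.0442,0.9990); ey = (-0.9990,0.0442)
θ=22°: P = B + -3.06·ex + 0.79·ey = (2.7843,-1.5237)
θ=76°: B = A + 4.00·(cos76°, sin76°) = (0.9677, 3.8812)
θ=76°: |BD| = 7.1730
θ=76°: circle(B,7.00) ∩ circle(D,9.00): a=1.3559, h=6.8674
θ=76°:   candidates: C₊=(5.8238,8.9228) cross=49.260; C₋=(-1.6078,-2.6278) cross=-49.260
θ=76°:   branch + wants cross > 0 → take C=(5.8238,8.9228) (cross=49.260)
θ=76°: ex = (C−B)/|BC| = (0.6937,0.7202); ey = (-0.7202,0.6937)
θ=76°: P = B + -3.06·ex + 0.79·ey = (-1.7241,2.2253)
θ=123°: B = A + 4.00·(cos123°, sin123°) = (-2.1786, 3.3547)
θ=123°: |BD| = 9.7724
θ=123°: circle(B,7.00) ∩ circle(D,9.00): a=3.2489, h=6.2004
θ=123°:   candidates: C₊=(3.0014,8.0630) cross=60.592; C₋=(-1.2555,-3.5842) cross=-60.592
θ=123°:   branch + wants cross > 0 → take C=(3.0014,8.0630) (cross=60.592)
θ=123°: ex = (C−B)/|BC| = (0.7400,0.6726); ey = (-0.6726,0.7400)
θ=123°: P = B + -3.06·ex + 0.79·ey = (-4.9743,1.8811)
θ=202°: B = A + 4.00·(cos202°, sin202°) = (-3.7087, -1.4984)
θ=202°: |BD| = 10.8131
θ=202°: circle(B,7.00) ∩ circle(D,9.00): a=3.9268, h=5.7948
θ=202°:   candidates: C₊=(-0.6228,4.7846) cross=62.660; C₋=(0.9832,-6.6932) cross=-62.660
θ=202°:   branch + wants cross > 0 → take C=(-0.6228,4.7846) (cross=62.660)
θ=202°: ex = (C−B)/|BC| = (0.4408,0.8976); ey = (-0.8976,0.4408)
θ=202°: P = B + -3.06·ex + 0.79·ey = (-5.7668,-3.8968)

θ=22°: 2.78 -1.52
θ=76°: -1.72 2.23
θ=123°: -4.97 1.88
θ=202°: -5.77 -3.90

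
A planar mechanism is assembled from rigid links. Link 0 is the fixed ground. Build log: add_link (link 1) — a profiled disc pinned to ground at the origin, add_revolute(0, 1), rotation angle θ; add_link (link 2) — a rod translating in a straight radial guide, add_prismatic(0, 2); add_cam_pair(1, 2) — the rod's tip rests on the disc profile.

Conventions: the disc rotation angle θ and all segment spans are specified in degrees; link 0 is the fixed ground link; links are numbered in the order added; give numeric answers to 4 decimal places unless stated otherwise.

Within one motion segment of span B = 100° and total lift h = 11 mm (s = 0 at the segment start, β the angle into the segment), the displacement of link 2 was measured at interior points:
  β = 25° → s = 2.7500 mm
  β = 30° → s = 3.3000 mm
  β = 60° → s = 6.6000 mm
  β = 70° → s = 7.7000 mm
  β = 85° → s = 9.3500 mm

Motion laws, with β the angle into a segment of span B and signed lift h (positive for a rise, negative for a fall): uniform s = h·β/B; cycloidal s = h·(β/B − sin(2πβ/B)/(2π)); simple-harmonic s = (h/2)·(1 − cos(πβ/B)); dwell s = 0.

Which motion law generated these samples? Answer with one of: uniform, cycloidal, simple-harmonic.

candidates at β/B = r: uniform s = h·r (linear in β); cycloidal s = h·(r − sin(2πr)/(2π)); simple-harmonic s = (h/2)(1 − cos(πr))
β=25°: printed 2.7500 | uniform 2.7500, cycloidal 0.9993, simple-harmonic 1.6109
β=30°: printed 3.3000 | uniform 3.3000, cycloidal 1.6350, simple-harmonic 2.2672
β=60°: printed 6.6000 | uniform 6.6000, cycloidal 7.6290, simple-harmonic 7.1996
β=70°: printed 7.7000 | uniform 7.7000, cycloidal 9.3650, simple-harmonic 8.7328
β=85°: printed 9.3500 | uniform 9.3500, cycloidal 10.7663, simple-harmonic 10.4005
only one law matches every sample → uniform

uniform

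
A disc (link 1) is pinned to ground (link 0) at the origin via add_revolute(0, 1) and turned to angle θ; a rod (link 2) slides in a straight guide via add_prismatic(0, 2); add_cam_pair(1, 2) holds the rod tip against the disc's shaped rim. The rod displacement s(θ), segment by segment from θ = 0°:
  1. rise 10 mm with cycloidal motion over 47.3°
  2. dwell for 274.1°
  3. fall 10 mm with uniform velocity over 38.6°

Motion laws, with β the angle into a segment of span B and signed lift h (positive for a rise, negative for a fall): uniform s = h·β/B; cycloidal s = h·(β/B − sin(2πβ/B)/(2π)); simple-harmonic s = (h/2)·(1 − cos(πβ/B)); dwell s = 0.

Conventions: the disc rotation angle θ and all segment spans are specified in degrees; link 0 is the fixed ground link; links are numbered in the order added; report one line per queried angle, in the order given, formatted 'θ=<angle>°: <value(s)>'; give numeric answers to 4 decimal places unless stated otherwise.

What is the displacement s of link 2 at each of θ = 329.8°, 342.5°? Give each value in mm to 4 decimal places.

segment 1 (0° to 47.3°, cycloidal, h = 10) is passed completely: s = 0.0000 + (10) = 10.0000
segment 2 (47.3° to 321.4°, dwell): s unchanged at 10.0000
θ = 329.8° falls in segment 3 (321.4° to 360°, uniform, h = -10): β = 329.8 − 321.4 = 8.4°, B = 38.6°; Δs = -10·8.4/38.6 = -2.1762; s = 10.0000 − 2.1762 = 7.8238
θ = 342.5° falls in segment 3 (321.4° to 360°, uniform, h = -10): β = 342.5 − 321.4 = 21.1°, B = 38.6°; Δs = -10·21.1/38.6 = -5.4663; s = 10.0000 − 5.4663 = 4.5337

θ=329.8°: 7.8238
θ=342.5°: 4.5337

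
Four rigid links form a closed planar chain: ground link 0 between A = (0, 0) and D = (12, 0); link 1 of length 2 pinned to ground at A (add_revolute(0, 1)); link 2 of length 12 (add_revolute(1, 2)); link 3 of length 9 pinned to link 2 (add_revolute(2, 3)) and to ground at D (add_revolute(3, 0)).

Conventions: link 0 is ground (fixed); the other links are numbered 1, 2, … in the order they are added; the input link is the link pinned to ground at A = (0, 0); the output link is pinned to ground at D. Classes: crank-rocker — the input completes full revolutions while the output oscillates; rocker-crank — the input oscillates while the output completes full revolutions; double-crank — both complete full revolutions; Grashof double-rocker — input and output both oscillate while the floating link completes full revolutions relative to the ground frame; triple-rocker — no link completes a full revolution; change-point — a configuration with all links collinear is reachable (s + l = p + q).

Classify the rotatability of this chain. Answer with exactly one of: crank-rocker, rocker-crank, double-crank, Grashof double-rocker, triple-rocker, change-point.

lengths: ground=12, input=2, coupler=12, output=9
sorted: s=2 (shortest), l=12 (longest), p+q=21
s + l = 14 vs p + q = 21
s + l < p + q (Grashof) with shortest = input link → crank-rocker

crank-rocker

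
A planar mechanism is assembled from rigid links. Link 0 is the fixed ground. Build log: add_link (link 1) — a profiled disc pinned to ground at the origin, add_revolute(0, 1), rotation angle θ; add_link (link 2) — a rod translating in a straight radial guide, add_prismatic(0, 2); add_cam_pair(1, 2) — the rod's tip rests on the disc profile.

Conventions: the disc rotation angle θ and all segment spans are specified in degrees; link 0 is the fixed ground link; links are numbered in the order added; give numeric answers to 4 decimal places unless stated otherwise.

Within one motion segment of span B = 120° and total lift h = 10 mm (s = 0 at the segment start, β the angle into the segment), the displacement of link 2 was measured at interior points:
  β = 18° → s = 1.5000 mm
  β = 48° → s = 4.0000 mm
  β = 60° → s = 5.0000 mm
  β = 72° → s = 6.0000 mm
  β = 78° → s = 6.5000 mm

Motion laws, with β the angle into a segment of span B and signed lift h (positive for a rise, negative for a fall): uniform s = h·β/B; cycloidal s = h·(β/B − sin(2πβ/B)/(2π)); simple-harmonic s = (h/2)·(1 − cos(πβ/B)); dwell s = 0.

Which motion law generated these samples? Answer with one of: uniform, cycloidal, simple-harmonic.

candidates at β/B = r: uniform s = h·r (linear in β); cycloidal s = h·(r − sin(2πr)/(2π)); simple-harmonic s = (h/2)(1 − cos(πr))
β=18°: printed 1.5000 | uniform 1.5000, cycloidal 0.2124, simple-harmonic 0.5450
β=48°: printed 4.0000 | uniform 4.0000, cycloidal 3.0645, simple-harmonic 3.4549
β=60°: printed 5.0000 | uniform 5.0000, cycloidal 5.0000, simple-harmonic 5.0000
β=72°: printed 6.0000 | uniform 6.0000, cycloidal 6.9355, simple-harmonic 6.5451
β=78°: printed 6.5000 | uniform 6.5000, cycloidal 7.7876, simple-harmonic 7.2700
only one law matches every sample → uniform

uniform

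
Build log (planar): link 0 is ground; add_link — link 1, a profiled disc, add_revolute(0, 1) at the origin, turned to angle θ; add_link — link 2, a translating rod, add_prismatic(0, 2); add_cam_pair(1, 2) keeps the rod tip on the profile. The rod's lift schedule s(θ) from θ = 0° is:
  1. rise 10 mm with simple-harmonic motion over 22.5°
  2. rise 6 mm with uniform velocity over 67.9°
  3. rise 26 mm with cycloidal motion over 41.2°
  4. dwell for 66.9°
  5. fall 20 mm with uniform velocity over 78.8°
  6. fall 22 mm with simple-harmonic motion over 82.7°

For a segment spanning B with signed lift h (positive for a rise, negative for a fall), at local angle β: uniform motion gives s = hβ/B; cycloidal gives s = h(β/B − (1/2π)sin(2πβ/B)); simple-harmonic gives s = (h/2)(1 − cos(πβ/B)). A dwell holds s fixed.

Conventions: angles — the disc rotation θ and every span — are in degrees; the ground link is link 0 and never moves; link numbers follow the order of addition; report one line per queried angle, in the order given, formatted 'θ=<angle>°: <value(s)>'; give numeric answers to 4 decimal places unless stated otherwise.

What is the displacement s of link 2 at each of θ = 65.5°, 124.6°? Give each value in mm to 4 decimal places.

seg 1 [0°–22.5°] simple-harmonic, h=10: full span → s += 10 → s = 10.0000
seg 2 [22.5°–90.4°] uniform, h=6: θ=65.5° here. β=43, B=67.9. 6·43/67.9 = 3.7997 → s = 13.7997
seg 2 [22.5°–90.4°] uniform, h=6: full span → s += 6 → s = 16.0000
seg 3 [90.4°–131.6°] cycloidal, h=26: θ=124.6° here. β=34.2, B=41.2. 26·(0.8301 − sin(2π·0.8301)/(2π)) = 25.2075 → s = 41.2075

θ=65.5°: 13.7997
θ=124.6°: 41.2075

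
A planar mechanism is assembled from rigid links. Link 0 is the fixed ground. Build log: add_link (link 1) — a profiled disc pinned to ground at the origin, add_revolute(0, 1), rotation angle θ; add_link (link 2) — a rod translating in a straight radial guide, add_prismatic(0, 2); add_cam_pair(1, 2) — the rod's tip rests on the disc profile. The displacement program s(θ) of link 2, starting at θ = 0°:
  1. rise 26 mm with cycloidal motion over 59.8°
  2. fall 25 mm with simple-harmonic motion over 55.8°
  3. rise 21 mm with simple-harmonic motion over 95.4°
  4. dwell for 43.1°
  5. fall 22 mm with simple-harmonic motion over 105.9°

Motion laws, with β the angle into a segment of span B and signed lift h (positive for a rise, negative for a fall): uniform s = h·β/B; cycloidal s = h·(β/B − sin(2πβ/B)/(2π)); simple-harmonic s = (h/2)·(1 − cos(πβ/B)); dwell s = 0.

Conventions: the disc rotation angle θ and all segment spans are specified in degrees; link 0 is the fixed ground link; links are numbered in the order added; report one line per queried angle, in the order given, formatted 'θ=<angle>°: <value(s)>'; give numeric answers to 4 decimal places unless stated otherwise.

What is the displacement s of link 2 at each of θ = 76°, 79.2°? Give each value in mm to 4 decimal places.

seg 1 [0°–59.8°] cycloidal, h=26: full span → s += 26 → s = 26.0000
seg 2 [59.8°–115.6°] simple-harmonic, h=-25: θ=76° here. β=16.2, B=55.8. -25/2·(1 − cos(π·0.2903)) = -4.8487 → s = 21.1513
seg 2 [59.8°–115.6°] simple-harmonic, h=-25: θ=79.2° here. β=19.4, B=55.8. -25/2·(1 − cos(π·0.3477)) = -6.7438 → s = 19.2562

θ=76°: 21.1513
θ=79.2°: 19.2562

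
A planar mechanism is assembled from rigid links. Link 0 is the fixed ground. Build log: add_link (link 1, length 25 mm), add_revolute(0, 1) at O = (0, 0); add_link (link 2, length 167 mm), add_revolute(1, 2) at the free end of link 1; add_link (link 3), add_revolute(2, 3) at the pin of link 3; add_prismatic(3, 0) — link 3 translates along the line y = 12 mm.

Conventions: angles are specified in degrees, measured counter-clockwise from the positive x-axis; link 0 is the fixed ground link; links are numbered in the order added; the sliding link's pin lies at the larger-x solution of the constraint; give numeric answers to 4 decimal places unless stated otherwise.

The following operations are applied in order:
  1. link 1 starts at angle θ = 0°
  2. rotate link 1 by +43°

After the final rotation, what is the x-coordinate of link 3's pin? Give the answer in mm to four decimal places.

geometry: r = 25 mm, L = 167 mm, e = 12 mm; θ starts at 0°
rotate link 1 by +43°: θ ← 0° +43° = 43°
crank pin P = (r cos θ, r sin θ) = (18.283843, 17.049959)
h = r sin θ − e = 17.049959 − 12 = 5.049959
x = r cos θ + √(L² − h²) = 18.283843 + 166.923629 = 185.207472

185.2075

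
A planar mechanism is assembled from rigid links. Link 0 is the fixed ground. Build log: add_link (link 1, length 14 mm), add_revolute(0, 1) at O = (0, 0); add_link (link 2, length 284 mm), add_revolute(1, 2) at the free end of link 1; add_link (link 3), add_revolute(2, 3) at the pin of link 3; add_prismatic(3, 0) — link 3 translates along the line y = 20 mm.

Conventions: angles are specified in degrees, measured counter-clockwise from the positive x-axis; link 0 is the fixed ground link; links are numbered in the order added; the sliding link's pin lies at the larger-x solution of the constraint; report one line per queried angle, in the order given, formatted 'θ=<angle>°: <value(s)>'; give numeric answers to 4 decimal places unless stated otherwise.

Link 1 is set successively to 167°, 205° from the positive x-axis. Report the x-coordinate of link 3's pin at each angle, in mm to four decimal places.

geometry: r = 14 mm, L = 284 mm, e = 20 mm
θ=167°: crank pin P = (r cos θ, r sin θ) = (-13.641181, 3.149315)
θ=167°: h = r sin θ − e = 3.149315 − 20 = -16.850685
θ=167°: x = r cos θ + √(L² − h²) = -13.641181 + 283.499655 = 269.858474
θ=205°: crank pin P = (r cos θ, r sin θ) = (-12.688309, -5.916656)
θ=205°: h = r sin θ − e = -5.916656 − 20 = -25.916656
θ=205°: x = r cos θ + √(L² − h²) = -12.688309 + 282.815005 = 270.126696

θ=167°: 269.8585
θ=205°: 270.1267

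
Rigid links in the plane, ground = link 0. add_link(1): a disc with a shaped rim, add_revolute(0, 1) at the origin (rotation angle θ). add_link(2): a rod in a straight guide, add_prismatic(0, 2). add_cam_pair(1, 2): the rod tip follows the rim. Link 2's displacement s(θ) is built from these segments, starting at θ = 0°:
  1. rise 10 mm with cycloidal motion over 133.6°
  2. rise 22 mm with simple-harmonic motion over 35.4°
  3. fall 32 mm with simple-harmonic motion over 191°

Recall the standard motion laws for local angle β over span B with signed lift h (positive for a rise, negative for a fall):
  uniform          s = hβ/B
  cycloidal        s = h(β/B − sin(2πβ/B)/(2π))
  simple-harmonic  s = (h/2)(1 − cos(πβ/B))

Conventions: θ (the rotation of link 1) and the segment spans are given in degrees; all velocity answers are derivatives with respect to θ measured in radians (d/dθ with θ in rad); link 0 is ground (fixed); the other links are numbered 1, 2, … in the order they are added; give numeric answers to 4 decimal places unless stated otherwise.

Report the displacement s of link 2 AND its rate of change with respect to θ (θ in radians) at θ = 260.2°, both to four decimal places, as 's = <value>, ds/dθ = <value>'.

segment 1 (0° to 133.6°, cycloidal, h = 10) is passed completely: s = 0.0000 + (10) = 10.0000
segment 2 (133.6° to 169°, simple-harmonic, h = 22) is passed completely: s = 10.0000 + (22) = 32.0000
θ = 260.2° falls in segment 3 (169° to 360°, simple-harmonic, h = -32): β = 260.2 − 169 = 91.2°, B = 191°; Δs = -32/2·(1 − cos(π·0.4775)) = -14.8693; s = 32.0000 − 14.8693 = 17.1307
velocity in seg [169°–360°] (simple-harmonic), θ in radians: β = 91.2° = 1.5917 rad, B = 191° = 3.3336 rad; ds/dθ = (πh/(2B)) sin(πβ/B) = (π·(-32)/(2·3.3336)) sin(π·0.4775) = -15.040836 mm/rad

s = 17.1307, ds/dθ = -15.0408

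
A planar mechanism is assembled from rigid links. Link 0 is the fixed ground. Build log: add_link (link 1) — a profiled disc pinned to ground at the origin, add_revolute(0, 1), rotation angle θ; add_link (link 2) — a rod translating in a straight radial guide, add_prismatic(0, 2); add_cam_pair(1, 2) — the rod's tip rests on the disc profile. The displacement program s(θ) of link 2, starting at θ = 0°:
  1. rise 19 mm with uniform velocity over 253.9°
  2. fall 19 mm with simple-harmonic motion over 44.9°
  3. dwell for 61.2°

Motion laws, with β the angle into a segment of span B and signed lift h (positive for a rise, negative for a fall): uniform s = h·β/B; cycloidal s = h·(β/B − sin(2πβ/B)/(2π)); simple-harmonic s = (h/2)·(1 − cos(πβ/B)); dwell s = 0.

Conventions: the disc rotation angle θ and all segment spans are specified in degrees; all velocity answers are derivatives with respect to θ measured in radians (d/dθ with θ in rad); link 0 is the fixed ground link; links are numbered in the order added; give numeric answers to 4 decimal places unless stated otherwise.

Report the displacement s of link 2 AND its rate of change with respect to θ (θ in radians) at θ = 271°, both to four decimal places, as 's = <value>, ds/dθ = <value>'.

seg 1 [0°–253.9°] uniform, h=19: full span → s += 19 → s = 19.0000
seg 2 [253.9°–298.8°] simple-harmonic, h=-19: θ=271° here. β=17.1, B=44.9. -19/2·(1 − cos(π·0.3808)) = -6.0263 → s = 12.9737
velocity in seg [253.9°–298.8°] (simple-harmonic), θ in radians: β = 17.1° = 0.2985 rad, B = 44.9° = 0.7837 rad; ds/dθ = (πh/(2B)) sin(πβ/B) = (π·(-19)/(2·0.7837)) sin(π·0.3808) = -35.447347 mm/rad

s = 12.9737, ds/dθ = -35.4473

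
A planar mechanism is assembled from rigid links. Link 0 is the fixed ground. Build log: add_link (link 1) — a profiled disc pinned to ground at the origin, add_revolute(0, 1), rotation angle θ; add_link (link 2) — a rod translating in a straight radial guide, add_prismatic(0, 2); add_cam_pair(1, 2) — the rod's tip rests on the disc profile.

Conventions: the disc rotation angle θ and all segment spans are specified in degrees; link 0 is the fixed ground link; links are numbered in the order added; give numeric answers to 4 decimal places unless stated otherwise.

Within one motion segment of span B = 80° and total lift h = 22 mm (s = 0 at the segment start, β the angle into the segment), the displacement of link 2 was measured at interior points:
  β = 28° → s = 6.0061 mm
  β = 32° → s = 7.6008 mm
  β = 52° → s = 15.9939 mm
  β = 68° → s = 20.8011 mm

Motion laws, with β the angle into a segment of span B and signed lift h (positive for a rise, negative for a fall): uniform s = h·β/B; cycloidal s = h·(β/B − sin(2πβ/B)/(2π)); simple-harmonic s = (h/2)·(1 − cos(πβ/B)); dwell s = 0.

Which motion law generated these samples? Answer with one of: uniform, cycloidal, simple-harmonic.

candidates at β/B = r: uniform s = h·r (linear in β); cycloidal s = h·(r − sin(2πr)/(2π)); simple-harmonic s = (h/2)(1 − cos(πr))
β=28°: printed 6.0061 | uniform 7.7000, cycloidal 4.8673, simple-harmonic 6.0061
β=32°: printed 7.6008 | uniform 8.8000, cycloidal 6.7419, simple-harmonic 7.6008
β=52°: printed 15.9939 | uniform 14.3000, cycloidal 17.1327, simple-harmonic 15.9939
β=68°: printed 20.8011 | uniform 18.7000, cycloidal 21.5327, simple-harmonic 20.8011
only one law matches every sample → simple-harmonic

simple-harmonic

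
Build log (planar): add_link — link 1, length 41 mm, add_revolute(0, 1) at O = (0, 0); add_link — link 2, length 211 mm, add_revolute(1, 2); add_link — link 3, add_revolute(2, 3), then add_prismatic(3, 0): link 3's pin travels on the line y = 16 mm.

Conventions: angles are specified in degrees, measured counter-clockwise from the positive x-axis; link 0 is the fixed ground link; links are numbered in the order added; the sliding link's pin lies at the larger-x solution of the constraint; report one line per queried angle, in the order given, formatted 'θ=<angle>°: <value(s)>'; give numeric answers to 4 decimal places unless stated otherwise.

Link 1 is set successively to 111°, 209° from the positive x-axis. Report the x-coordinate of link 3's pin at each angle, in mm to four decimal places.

geometry: r = 41 mm, L = 211 mm, e = 16 mm
θ=111°: crank pin P = (r cos θ, r sin θ) = (-14.693086, 38.276797)
θ=111°: h = r sin θ − e = 38.276797 − 16 = 22.276797
θ=111°: x = r cos θ + √(L² − h²) = -14.693086 + 209.820743 = 195.127657
θ=209°: crank pin P = (r cos θ, r sin θ) = (-35.859408, -19.877194)
θ=209°: h = r sin θ − e = -19.877194 − 16 = -35.877194
θ=209°: x = r cos θ + √(L² − h²) = -35.859408 + 207.927456 = 172.068048

θ=111°: 195.1277
θ=209°: 172.0680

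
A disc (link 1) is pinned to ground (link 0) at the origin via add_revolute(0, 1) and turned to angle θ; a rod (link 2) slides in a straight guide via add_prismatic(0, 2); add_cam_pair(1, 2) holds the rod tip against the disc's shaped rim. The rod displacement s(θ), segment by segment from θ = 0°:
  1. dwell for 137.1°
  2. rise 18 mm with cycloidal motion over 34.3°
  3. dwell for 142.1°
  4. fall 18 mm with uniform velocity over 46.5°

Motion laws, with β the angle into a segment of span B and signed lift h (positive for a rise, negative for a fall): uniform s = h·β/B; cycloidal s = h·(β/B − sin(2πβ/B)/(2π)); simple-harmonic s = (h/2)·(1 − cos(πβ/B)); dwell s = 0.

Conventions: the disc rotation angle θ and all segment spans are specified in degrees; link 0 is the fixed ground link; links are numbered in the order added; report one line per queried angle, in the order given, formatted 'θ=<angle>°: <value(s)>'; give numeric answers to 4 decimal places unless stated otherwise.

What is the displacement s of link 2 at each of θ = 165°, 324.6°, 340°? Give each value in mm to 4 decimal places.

segment 1 (0° to 137.1°, dwell): s unchanged at 0.0000
θ = 165° falls in segment 2 (137.1° to 171.4°, cycloidal, h = 18): β = 165 − 137.1 = 27.9°, B = 34.3°; Δs = 18·(0.8134 − sin(2π·0.8134)/(2π)) = 17.2818; s = 0.0000 + 17.2818 = 17.2818
segment 2 (137.1° to 171.4°, cycloidal, h = 18) is passed completely: s = 0.0000 + (18) = 18.0000
segment 3 (171.4° to 313.5°, dwell): s unchanged at 18.0000
θ = 324.6° falls in segment 4 (313.5° to 360°, uniform, h = -18): β = 324.6 − 313.5 = 11.1°, B = 46.5°; Δs = -18·11.1/46.5 = -4.2968; s = 18.0000 − 4.2968 = 13.7032
θ = 340° falls in segment 4 (313.5° to 360°, uniform, h = -18): β = 340 − 313.5 = 26.5°, B = 46.5°; Δs = -18·26.5/46.5 = -10.2581; s = 18.0000 − 10.2581 = 7.7419

θ=165°: 17.2818
θ=324.6°: 13.7032
θ=340°: 7.7419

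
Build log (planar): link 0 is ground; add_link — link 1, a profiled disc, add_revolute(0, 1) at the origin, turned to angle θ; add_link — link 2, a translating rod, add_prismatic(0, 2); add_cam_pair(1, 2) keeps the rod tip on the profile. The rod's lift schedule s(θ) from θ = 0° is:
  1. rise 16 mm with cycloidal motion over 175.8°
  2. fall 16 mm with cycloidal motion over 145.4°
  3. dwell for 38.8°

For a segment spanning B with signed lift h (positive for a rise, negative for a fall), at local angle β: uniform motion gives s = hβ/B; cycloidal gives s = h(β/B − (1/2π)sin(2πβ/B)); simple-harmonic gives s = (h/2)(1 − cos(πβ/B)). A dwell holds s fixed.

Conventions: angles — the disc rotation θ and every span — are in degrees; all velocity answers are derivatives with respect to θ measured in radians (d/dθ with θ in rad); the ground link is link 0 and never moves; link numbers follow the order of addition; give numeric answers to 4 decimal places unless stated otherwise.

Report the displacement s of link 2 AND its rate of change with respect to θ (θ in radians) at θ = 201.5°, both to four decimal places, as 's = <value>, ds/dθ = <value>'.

seg 1 [0°–175.8°] cycloidal, h=16: full span → s += 16 → s = 16.0000
seg 2 [175.8°–321.2°] cycloidal, h=-16: θ=201.5° here. β=25.7, B=145.4. -16·(0.1768 − sin(2π·0.1768)/(2π)) = -0.5465 → s = 15.4535
velocity in seg [175.8°–321.2°] (cycloidal), θ in radians: β = 25.7° = 0.4485 rad, B = 145.4° = 2.5377 rad; ds/dθ = (h/B)(1 − cos(2πβ/B)) = ((-16)/2.5377)(1 − cos(2π·0.1768)) = -3.504611 mm/rad

s = 15.4535, ds/dθ = -3.5046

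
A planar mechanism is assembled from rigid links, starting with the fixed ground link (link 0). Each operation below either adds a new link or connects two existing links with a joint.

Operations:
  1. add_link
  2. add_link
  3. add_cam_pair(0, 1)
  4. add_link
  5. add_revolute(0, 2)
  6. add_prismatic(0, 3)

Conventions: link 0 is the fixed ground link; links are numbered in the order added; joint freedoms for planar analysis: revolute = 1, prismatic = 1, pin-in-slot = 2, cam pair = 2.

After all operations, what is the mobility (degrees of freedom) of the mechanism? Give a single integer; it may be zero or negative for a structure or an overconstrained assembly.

ground; <1,0,0>
#1 <2,0,0>
#2 <3,0,0>
C:0↔1 J2 <3,0,1>
#3 <4,0,1>
R:0↔2 J1 <4,1,1>
P:0↔3 J1 <4,2,1>
3×3 − 2×2 − 1×1 = 4

M = 4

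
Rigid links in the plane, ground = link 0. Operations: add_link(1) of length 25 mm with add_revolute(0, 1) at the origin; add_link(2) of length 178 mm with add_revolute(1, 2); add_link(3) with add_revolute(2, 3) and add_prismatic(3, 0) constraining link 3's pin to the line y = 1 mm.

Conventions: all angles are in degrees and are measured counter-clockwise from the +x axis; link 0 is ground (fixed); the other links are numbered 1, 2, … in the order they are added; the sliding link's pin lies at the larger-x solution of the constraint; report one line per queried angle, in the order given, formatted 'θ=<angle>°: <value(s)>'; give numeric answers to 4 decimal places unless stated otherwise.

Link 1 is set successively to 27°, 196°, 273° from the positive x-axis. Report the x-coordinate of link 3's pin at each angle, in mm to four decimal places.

geometry: r = 25 mm, L = 178 mm, e = 1 mm
θ=27°: crank pin P = (r cos θ, r sin θ) = (22.275163, 11.349762)
θ=27°: h = r sin θ − e = 11.349762 − 1 = 10.349762
θ=27°: x = r cos θ + √(L² − h²) = 22.275163 + 177.698853 = 199.974016
θ=196°: crank pin P = (r cos θ, r sin θ) = (-24.031542, -6.890934)
θ=196°: h = r sin θ − e = -6.890934 − 1 = -7.890934
θ=196°: x = r cos θ + √(L² − h²) = -24.031542 + 177.825007 = 153.793465
θ=273°: crank pin P = (r cos θ, r sin θ) = (1.308399, -24.965738)
θ=273°: h = r sin θ − e = -24.965738 − 1 = -25.965738
θ=273°: x = r cos θ + √(L² − h²) = 1.308399 + 176.095941 = 177.404340

θ=27°: 199.9740
θ=196°: 153.7935
θ=273°: 177.4043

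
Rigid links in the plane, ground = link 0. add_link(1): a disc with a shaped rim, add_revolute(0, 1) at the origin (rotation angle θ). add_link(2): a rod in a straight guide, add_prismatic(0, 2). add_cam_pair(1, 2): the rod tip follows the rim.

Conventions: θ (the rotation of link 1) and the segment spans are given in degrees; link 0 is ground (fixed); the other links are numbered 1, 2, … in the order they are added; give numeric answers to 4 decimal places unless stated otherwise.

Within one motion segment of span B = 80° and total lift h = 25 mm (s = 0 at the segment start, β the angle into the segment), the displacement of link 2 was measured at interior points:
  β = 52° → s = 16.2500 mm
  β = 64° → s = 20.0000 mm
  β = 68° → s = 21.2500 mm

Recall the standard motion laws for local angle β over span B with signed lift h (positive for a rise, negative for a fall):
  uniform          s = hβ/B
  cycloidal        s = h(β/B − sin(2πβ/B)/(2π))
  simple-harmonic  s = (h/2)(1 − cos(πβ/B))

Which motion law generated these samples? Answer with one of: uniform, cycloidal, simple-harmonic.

candidates at β/B = r: uniform s = h·r (linear in β); cycloidal s = h·(r − sin(2πr)/(2π)); simple-harmonic s = (h/2)(1 − cos(πr))
β=52°: printed 16.2500 | uniform 16.2500, cycloidal 19.4690, simple-harmonic 18.1749
β=64°: printed 20.0000 | uniform 20.0000, cycloidal 23.7841, simple-harmonic 22.6127
β=68°: printed 21.2500 | uniform 21.2500, cycloidal 24.4690, simple-harmonic 23.6376
only one law matches every sample → uniform

uniform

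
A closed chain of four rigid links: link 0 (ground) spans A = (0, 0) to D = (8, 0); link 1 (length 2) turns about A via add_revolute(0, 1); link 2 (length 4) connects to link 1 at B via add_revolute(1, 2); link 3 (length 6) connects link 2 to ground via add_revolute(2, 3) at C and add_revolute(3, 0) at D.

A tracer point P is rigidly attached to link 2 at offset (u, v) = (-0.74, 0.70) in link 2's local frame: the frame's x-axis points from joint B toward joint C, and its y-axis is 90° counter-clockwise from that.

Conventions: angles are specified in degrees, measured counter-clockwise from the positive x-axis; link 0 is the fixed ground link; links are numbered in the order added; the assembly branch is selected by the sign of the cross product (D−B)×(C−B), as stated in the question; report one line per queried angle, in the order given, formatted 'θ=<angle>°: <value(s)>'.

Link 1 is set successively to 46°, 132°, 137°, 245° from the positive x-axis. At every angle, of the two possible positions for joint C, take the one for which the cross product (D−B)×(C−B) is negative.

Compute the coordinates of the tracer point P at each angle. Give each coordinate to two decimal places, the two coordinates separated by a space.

A=(0,0), D=(8.00,0)
θ=46°: B = A + 2.00·(cos46°, sin46°) = (1.3893, 1.4387)
θ=46°: |BD| = 6.7654
θ=46°: circle(B,4.00) ∩ circle(D,6.00): a=1.9046, h=3.5175
θ=46°:   candidates: C₊=(3.9984,4.4707) cross=23.797; C₋=(2.5024,-2.4033) cross=-23.797
θ=46°:   branch - wants cross < 0 → take C=(2.5024,-2.4033) (cross=-23.797)
θ=46°: ex = (C−B)/|BC| = (0.2783,-0.9605); ey = (0.9605,0.2783)
θ=46°: P = B + -0.74·ex + 0.70·ey = (1.8558,2.3442)
θ=132°: B = A + 2.00·(cos132°, sin132°) = (-1.3383, 1.4863)
θ=132°: |BD| = 9.4558
θ=132°: circle(B,4.00) ∩ circle(D,6.00): a=3.6703, h=1.5901
θ=132°:   candidates: C₊=(2.5364,2.4797) cross=15.036; C₋=(2.0365,-0.6610) cross=-15.036
θ=132°:   branch - wants cross < 0 → take C=(2.0365,-0.6610) (cross=-15.036)
θ=132°: ex = (C−B)/|BC| = (0.8437,-0.5368); ey = (0.5368,0.8437)
θ=132°: P = B + -0.74·ex + 0.70·ey = (-1.5868,2.4741)
θ=137°: B = A + 2.00·(cos137°, sin137°) = (-1.4627, 1.3640)
θ=137°: |BD| = 9.5605
θ=137°: circle(B,4.00) ∩ circle(D,6.00): a=3.7343, h=1.4336
θ=137°:   candidates: C₊=(2.4379,2.2501) cross=13.706; C₋=(2.0288,-0.5877) cross=-13.706
θ=137°:   branch - wants cross < 0 → take C=(2.0288,-0.5877) (cross=-13.706)
θ=137°: ex = (C−B)/|BC| = (0.8729,-0.4879); ey = (0.4879,0.8729)
θ=137°: P = B + -0.74·ex + 0.70·ey = (-1.7671,2.3361)
θ=245°: B = A + 2.00·(cos245°, sin245°) = (-0.8452, -1.8126)
θ=245°: |BD| = 9.0291
θ=245°: circle(B,4.00) ∩ circle(D,6.00): a=3.4070, h=2.0958
θ=245°:   candidates: C₊=(2.0717,0.9245) cross=18.923; C₋=(2.9131,-3.1818) cross=-18.923
θ=245°:   branch - wants cross < 0 → take C=(2.9131,-3.1818) (cross=-18.923)
θ=245°: ex = (C−B)/|BC| = (0.9396,-0.3423); ey = (0.3423,0.9396)
θ=245°: P = B + -0.74·ex + 0.70·ey = (-1.3009,-0.9016)

θ=46°: 1.86 2.34
θ=132°: -1.59 2.47
θ=137°: -1.77 2.34
θ=245°: -1.30 -0.90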